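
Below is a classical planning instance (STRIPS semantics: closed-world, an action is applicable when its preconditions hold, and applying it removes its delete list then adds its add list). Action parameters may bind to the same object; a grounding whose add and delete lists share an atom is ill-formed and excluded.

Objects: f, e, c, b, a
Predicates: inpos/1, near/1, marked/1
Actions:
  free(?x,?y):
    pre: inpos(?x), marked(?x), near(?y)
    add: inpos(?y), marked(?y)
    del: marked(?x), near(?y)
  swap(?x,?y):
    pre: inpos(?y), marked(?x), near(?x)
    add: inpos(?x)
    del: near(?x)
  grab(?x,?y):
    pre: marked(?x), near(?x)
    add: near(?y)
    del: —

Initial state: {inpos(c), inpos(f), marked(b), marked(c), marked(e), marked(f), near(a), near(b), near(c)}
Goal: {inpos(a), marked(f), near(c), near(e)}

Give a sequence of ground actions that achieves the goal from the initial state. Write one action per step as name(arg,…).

free(c,a); grab(b,e)

1. free(c,a)  →  {inpos(a), inpos(c), inpos(f), marked(a), marked(b), marked(e), marked(f), near(b), near(c)}
2. grab(b,e)  →  {inpos(a), inpos(c), inpos(f), marked(a), marked(b), marked(e), marked(f), near(b), near(c), near(e)}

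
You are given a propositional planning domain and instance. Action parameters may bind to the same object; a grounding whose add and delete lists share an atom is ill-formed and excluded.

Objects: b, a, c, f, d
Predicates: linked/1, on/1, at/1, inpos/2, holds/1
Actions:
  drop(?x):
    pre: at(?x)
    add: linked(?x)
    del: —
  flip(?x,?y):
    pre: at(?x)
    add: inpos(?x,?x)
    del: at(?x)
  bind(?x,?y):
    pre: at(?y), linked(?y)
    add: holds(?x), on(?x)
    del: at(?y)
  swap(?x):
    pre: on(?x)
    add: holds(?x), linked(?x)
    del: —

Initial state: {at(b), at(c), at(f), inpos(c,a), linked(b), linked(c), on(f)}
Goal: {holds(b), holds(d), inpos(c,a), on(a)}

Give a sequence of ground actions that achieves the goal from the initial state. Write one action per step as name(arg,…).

drop(f); bind(b,b); bind(a,c); bind(d,f)

1. drop(f)  →  {at(b), at(c), at(f), inpos(c,a), linked(b), linked(c), linked(f), on(f)}
2. bind(b,b)  →  {at(c), at(f), holds(b), inpos(c,a), linked(b), linked(c), linked(f), on(b), on(f)}
3. bind(a,c)  →  {at(f), holds(a), holds(b), inpos(c,a), linked(b), linked(c), linked(f), on(a), on(b), on(f)}
4. bind(d,f)  →  {holds(a), holds(b), holds(d), inpos(c,a), linked(b), linked(c), linked(f), on(a), on(b), on(d), on(f)}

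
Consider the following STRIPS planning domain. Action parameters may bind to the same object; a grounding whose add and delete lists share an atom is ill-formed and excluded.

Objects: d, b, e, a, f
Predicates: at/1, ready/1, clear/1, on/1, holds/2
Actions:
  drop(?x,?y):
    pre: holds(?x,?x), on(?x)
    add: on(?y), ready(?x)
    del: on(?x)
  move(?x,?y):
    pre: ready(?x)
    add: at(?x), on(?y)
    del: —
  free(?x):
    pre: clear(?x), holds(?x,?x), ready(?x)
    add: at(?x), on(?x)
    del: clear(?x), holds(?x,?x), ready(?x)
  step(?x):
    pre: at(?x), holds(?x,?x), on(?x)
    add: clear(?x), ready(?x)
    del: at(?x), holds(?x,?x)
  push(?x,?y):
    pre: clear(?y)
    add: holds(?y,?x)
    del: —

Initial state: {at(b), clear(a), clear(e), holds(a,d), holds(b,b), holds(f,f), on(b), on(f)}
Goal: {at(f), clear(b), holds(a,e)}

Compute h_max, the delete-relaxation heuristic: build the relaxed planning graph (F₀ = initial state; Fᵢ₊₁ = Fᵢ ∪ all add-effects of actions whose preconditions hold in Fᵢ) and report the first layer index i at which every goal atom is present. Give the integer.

2

F0 = init (8 atoms)
F1 = F0 ∪ {clear(b), holds(a,a), holds(a,b), holds(a,e), holds(a,f), holds(e,a), holds(e,b), holds(e,d), holds(e,e), holds(e,f), on(a), on(d), on(e), ready(b), ready(f)}  (23 atoms)
F2 = F1 ∪ {at(f), holds(b,a), holds(b,d), holds(b,e), holds(b,f), ready(a), ready(e)}  (30 atoms)
goal ⊆ F2  ⇒  h_max = 2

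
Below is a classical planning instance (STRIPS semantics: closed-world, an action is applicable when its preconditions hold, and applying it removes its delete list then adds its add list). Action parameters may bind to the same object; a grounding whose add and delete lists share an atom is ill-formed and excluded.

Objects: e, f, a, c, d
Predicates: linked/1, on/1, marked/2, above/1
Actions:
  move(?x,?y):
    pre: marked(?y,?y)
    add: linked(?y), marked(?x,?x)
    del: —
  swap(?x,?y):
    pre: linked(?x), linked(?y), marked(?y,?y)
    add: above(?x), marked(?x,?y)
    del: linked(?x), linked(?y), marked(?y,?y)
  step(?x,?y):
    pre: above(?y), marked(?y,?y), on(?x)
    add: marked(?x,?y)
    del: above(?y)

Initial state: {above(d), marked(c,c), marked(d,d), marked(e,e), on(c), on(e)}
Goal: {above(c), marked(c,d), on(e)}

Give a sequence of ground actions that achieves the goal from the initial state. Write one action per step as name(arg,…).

move(e,c); move(e,d); swap(c,d)

1. move(e,c)  →  {above(d), linked(c), marked(c,c), marked(d,d), marked(e,e), on(c), on(e)}
2. move(e,d)  →  {above(d), linked(c), linked(d), marked(c,c), marked(d,d), marked(e,e), on(c), on(e)}
3. swap(c,d)  →  {above(c), above(d), marked(c,c), marked(c,d), marked(e,e), on(c), on(e)}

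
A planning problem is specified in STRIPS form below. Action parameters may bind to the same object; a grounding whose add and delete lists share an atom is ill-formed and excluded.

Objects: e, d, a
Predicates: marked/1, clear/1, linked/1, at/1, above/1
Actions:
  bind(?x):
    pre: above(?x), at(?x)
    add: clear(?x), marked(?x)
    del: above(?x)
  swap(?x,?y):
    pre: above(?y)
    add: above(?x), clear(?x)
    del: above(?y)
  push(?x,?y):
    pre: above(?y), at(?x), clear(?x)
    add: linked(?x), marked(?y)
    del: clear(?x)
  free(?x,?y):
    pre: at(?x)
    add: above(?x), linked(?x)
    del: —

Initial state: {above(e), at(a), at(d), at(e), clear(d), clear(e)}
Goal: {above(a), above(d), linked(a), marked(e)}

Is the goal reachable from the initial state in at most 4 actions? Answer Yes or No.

1. bind(e)  →  {at(a), at(d), at(e), clear(d), clear(e), marked(e)}
2. free(d,e)  →  {above(d), at(a), at(d), at(e), clear(d), clear(e), linked(d), marked(e)}
3. free(a,e)  →  {above(a), above(d), at(a), at(d), at(e), clear(d), clear(e), linked(a), linked(d), marked(e)}
optimal plan length = 3; 3 ≤ 4

Yes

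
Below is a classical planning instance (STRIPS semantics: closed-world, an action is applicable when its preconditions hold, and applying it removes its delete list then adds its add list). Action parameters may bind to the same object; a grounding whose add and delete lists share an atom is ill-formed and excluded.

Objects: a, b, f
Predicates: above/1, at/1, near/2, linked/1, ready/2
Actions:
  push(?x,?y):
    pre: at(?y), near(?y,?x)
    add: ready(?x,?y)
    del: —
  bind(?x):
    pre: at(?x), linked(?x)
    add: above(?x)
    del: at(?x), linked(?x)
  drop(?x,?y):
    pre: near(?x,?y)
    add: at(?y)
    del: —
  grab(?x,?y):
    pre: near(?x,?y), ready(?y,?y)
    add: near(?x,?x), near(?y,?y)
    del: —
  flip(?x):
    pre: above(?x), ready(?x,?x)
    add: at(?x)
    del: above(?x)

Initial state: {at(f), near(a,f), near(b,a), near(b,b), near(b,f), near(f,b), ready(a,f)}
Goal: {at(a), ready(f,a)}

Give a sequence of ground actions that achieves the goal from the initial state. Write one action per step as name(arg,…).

1. drop(b,a)  →  {at(a), at(f), near(a,f), near(b,a), near(b,b), near(b,f), near(f,b), ready(a,f)}
2. push(f,a)  →  {at(a), at(f), near(a,f), near(b,a), near(b,b), near(b,f), near(f,b), ready(a,f), ready(f,a)}

drop(b,a); push(f,a)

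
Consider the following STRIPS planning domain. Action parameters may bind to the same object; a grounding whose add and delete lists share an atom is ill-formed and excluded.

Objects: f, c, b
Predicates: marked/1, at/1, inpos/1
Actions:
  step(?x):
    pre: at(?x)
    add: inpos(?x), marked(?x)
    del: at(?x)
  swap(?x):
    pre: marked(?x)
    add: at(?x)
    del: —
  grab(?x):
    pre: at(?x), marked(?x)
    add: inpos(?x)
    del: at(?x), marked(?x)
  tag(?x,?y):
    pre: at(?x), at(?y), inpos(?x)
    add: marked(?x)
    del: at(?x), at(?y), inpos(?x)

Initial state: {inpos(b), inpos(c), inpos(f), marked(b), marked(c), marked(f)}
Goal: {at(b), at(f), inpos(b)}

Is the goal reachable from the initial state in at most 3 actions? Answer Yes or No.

1. swap(f)  →  {at(f), inpos(b), inpos(c), inpos(f), marked(b), marked(c), marked(f)}
2. swap(b)  →  {at(b), at(f), inpos(b), inpos(c), inpos(f), marked(b), marked(c), marked(f)}
optimal plan length = 2; 2 ≤ 3

Yes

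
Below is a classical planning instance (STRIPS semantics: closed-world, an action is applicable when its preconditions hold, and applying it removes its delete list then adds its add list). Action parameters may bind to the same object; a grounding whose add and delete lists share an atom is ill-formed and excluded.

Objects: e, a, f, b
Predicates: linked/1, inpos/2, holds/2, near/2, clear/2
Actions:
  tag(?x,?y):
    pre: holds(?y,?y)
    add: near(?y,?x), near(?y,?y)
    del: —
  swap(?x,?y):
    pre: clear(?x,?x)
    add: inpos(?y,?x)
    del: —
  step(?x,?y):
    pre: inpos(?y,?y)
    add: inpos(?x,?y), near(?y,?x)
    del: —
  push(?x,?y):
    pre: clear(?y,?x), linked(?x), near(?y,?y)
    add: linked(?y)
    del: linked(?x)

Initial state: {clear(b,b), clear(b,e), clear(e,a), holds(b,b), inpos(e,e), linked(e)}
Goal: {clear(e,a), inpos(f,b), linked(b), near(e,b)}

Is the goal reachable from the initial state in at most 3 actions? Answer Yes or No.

No

1. tag(e,b)  →  {clear(b,b), clear(b,e), clear(e,a), holds(b,b), inpos(e,e), linked(e), near(b,b), near(b,e)}
2. swap(b,f)  →  {clear(b,b), clear(b,e), clear(e,a), holds(b,b), inpos(e,e), inpos(f,b), linked(e), near(b,b), near(b,e)}
3. step(b,e)  →  {clear(b,b), clear(b,e), clear(e,a), holds(b,b), inpos(b,e), inpos(e,e), inpos(f,b), linked(e), near(b,b), near(b,e), near(e,b)}
4. push(e,b)  →  {clear(b,b), clear(b,e), clear(e,a), holds(b,b), inpos(b,e), inpos(e,e), inpos(f,b), linked(b), near(b,b), near(b,e), near(e,b)}
optimal plan length = 4; 4 > 3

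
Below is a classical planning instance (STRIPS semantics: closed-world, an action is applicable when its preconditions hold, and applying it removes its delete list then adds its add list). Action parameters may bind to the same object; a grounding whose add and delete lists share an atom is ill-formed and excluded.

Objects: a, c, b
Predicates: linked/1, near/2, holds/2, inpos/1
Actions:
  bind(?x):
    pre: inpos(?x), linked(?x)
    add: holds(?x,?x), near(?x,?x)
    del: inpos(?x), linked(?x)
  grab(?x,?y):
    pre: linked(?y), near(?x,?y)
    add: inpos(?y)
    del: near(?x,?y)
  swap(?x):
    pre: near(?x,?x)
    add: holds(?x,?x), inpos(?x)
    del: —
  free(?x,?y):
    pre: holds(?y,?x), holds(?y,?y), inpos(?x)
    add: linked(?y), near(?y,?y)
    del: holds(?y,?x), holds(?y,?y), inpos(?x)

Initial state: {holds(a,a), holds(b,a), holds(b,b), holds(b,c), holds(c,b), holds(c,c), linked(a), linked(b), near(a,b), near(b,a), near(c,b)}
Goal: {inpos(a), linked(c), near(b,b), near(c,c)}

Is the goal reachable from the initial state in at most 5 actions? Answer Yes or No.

Yes

1. grab(a,b)  →  {holds(a,a), holds(b,a), holds(b,b), holds(b,c), holds(c,b), holds(c,c), inpos(b), linked(a), linked(b), near(b,a), near(c,b)}
2. bind(b)  →  {holds(a,a), holds(b,a), holds(b,b), holds(b,c), holds(c,b), holds(c,c), linked(a), near(b,a), near(b,b), near(c,b)}
3. grab(b,a)  →  {holds(a,a), holds(b,a), holds(b,b), holds(b,c), holds(c,b), holds(c,c), inpos(a), linked(a), near(b,b), near(c,b)}
4. swap(b)  →  {holds(a,a), holds(b,a), holds(b,b), holds(b,c), holds(c,b), holds(c,c), inpos(a), inpos(b), linked(a), near(b,b), near(c,b)}
5. free(b,c)  →  {holds(a,a), holds(b,a), holds(b,b), holds(b,c), inpos(a), linked(a), linked(c), near(b,b), near(c,b), near(c,c)}
optimal plan length = 5; 5 ≤ 5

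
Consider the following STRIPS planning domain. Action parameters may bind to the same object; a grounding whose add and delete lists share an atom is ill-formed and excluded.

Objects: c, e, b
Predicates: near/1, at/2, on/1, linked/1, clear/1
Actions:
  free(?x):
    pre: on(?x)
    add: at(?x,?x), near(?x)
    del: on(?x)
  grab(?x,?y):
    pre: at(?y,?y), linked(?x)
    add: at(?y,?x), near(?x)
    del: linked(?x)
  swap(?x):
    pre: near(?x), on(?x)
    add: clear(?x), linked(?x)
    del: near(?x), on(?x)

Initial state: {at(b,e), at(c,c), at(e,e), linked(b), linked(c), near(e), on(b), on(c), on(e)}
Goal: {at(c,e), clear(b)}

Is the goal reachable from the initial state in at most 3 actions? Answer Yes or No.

No

1. grab(b,c)  →  {at(b,e), at(c,b), at(c,c), at(e,e), linked(c), near(b), near(e), on(b), on(c), on(e)}
2. swap(e)  →  {at(b,e), at(c,b), at(c,c), at(e,e), clear(e), linked(c), linked(e), near(b), on(b), on(c)}
3. grab(e,c)  →  {at(b,e), at(c,b), at(c,c), at(c,e), at(e,e), clear(e), linked(c), near(b), near(e), on(b), on(c)}
4. swap(b)  →  {at(b,e), at(c,b), at(c,c), at(c,e), at(e,e), clear(b), clear(e), linked(b), linked(c), near(e), on(c)}
optimal plan length = 4; 4 > 3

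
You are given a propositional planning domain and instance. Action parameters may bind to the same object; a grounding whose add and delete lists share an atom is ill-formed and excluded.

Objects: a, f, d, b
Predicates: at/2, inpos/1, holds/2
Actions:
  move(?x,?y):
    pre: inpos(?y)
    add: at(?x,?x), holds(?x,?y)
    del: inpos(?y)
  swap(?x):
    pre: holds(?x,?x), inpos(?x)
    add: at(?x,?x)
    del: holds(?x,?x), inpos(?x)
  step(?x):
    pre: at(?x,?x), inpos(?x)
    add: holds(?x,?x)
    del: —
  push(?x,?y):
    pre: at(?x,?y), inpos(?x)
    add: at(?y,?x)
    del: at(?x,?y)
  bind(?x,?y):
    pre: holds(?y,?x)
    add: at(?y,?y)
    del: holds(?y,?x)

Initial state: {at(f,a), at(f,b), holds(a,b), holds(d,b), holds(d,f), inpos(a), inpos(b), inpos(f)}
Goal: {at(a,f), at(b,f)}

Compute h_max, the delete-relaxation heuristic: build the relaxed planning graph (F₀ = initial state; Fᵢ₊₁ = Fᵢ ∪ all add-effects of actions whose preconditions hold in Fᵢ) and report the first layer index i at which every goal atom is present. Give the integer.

F0 = init (8 atoms)
F1 = F0 ∪ {at(a,a), at(a,f), at(b,b), at(b,f), at(d,d), at(f,f), holds(a,a), holds(a,f), holds(b,a), holds(b,b), holds(b,f), holds(d,a), holds(f,a), holds(f,b), holds(f,f)}  (23 atoms)
goal ⊆ F1  ⇒  h_max = 1

1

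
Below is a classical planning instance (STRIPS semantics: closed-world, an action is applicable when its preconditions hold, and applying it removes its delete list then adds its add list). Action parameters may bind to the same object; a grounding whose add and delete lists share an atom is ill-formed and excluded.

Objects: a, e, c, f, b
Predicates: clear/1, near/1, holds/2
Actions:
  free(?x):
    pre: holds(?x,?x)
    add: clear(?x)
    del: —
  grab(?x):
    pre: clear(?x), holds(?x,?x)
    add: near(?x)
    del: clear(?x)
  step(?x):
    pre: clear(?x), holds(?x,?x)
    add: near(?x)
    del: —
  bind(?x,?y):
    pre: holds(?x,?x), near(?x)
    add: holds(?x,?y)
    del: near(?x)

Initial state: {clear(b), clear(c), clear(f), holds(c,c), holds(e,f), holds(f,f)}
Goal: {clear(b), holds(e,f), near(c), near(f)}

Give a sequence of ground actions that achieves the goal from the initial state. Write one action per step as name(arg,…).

grab(c); grab(f)

1. grab(c)  →  {clear(b), clear(f), holds(c,c), holds(e,f), holds(f,f), near(c)}
2. grab(f)  →  {clear(b), holds(c,c), holds(e,f), holds(f,f), near(c), near(f)}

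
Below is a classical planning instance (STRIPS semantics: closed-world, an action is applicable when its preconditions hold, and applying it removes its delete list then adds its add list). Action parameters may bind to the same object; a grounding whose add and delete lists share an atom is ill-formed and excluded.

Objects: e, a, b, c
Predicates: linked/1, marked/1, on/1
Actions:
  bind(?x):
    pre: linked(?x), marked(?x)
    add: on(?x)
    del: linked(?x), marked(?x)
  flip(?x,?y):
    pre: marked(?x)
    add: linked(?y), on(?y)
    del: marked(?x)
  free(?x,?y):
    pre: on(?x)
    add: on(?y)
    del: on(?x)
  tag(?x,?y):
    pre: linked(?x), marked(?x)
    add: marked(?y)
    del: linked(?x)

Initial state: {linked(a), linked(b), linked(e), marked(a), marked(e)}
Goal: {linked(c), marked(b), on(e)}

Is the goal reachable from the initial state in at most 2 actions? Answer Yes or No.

1. bind(e)  →  {linked(a), linked(b), marked(a), on(e)}
2. tag(a,b)  →  {linked(b), marked(a), marked(b), on(e)}
3. flip(a,c)  →  {linked(b), linked(c), marked(b), on(c), on(e)}
optimal plan length = 3; 3 > 2

No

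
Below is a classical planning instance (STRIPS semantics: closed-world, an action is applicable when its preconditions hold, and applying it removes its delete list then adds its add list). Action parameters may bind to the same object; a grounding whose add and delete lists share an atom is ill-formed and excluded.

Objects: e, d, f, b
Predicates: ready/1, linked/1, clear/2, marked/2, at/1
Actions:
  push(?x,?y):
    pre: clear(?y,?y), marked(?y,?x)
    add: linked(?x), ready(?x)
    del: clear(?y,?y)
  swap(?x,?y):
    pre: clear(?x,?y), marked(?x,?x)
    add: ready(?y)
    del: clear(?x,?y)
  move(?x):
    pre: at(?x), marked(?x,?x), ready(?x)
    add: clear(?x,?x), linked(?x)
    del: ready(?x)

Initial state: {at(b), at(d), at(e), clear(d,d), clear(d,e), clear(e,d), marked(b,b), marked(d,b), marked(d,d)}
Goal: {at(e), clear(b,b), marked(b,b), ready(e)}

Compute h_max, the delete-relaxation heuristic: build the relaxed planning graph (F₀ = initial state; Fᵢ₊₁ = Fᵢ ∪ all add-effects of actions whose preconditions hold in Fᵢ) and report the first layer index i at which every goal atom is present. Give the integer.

F0 = init (9 atoms)
F1 = F0 ∪ {linked(b), linked(d), ready(b), ready(d), ready(e)}  (14 atoms)
F2 = F1 ∪ {clear(b,b)}  (15 atoms)
goal ⊆ F2  ⇒  h_max = 2

2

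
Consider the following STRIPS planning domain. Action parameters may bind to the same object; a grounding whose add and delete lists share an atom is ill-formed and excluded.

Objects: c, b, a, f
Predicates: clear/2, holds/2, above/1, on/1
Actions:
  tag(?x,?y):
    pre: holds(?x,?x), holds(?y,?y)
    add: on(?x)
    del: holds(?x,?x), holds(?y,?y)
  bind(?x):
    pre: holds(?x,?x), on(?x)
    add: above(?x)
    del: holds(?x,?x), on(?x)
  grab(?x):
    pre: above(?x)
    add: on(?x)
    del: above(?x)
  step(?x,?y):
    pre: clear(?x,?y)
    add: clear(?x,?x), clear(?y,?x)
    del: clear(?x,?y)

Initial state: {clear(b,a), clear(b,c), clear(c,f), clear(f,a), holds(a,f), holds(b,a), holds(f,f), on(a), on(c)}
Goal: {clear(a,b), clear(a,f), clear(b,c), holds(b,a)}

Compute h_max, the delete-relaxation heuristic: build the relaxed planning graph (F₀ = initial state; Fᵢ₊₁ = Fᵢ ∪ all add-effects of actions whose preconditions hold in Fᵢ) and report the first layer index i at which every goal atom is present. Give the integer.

1

F0 = init (9 atoms)
F1 = F0 ∪ {clear(a,b), clear(a,f), clear(b,b), clear(c,b), clear(c,c), clear(f,c), clear(f,f), on(f)}  (17 atoms)
goal ⊆ F1  ⇒  h_max = 1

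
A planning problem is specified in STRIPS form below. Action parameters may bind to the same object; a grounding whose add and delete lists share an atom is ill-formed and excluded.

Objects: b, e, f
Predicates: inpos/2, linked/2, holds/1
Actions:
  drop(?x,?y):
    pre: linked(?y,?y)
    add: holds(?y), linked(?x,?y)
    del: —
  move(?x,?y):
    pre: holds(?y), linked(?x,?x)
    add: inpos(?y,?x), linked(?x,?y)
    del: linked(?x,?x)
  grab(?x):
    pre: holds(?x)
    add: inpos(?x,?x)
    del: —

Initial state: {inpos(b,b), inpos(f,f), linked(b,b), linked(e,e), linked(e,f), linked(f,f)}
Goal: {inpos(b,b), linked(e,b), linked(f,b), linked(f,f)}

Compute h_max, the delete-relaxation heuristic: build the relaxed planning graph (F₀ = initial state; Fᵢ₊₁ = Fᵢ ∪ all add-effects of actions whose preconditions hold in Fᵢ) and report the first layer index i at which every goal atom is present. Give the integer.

F0 = init (6 atoms)
F1 = F0 ∪ {holds(b), holds(e), holds(f), linked(b,e), linked(b,f), linked(e,b), linked(f,b), linked(f,e)}  (14 atoms)
goal ⊆ F1  ⇒  h_max = 1

1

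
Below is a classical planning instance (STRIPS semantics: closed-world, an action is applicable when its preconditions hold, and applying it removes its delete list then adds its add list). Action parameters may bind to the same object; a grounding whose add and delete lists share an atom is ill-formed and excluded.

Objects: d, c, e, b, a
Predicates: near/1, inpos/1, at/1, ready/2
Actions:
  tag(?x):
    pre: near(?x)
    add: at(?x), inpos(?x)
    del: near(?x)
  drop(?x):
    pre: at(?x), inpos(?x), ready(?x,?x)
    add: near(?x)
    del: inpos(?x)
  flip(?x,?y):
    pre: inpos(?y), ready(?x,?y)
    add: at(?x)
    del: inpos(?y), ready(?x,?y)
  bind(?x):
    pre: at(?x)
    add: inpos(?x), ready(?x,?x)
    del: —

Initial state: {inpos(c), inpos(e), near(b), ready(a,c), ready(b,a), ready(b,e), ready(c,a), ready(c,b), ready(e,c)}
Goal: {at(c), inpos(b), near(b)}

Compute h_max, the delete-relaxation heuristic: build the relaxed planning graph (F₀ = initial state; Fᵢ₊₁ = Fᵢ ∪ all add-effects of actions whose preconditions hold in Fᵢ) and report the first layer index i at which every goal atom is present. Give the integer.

F0 = init (9 atoms)
F1 = F0 ∪ {at(a), at(b), at(e), inpos(b)}  (13 atoms)
F2 = F1 ∪ {at(c), inpos(a), ready(a,a), ready(b,b), ready(e,e)}  (18 atoms)
goal ⊆ F2  ⇒  h_max = 2

2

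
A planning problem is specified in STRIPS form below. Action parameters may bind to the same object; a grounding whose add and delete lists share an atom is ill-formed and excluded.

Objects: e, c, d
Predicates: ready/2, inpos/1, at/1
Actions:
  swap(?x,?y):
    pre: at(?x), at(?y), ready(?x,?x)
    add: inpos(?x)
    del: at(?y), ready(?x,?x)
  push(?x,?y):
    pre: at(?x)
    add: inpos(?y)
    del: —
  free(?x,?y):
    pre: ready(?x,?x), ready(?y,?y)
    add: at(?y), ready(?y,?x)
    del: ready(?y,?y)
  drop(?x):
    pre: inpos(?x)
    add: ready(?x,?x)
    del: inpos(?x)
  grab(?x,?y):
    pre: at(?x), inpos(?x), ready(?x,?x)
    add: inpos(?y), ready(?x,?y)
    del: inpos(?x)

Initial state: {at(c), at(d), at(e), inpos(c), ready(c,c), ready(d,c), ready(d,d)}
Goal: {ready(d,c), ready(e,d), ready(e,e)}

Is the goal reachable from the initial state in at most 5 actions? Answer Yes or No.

1. push(e,e)  →  {at(c), at(d), at(e), inpos(c), inpos(e), ready(c,c), ready(d,c), ready(d,d)}
2. drop(e)  →  {at(c), at(d), at(e), inpos(c), ready(c,c), ready(d,c), ready(d,d), ready(e,e)}
3. push(e,e)  →  {at(c), at(d), at(e), inpos(c), inpos(e), ready(c,c), ready(d,c), ready(d,d), ready(e,e)}
4. grab(e,d)  →  {at(c), at(d), at(e), inpos(c), inpos(d), ready(c,c), ready(d,c), ready(d,d), ready(e,d), ready(e,e)}
optimal plan length = 4; 4 ≤ 5

Yes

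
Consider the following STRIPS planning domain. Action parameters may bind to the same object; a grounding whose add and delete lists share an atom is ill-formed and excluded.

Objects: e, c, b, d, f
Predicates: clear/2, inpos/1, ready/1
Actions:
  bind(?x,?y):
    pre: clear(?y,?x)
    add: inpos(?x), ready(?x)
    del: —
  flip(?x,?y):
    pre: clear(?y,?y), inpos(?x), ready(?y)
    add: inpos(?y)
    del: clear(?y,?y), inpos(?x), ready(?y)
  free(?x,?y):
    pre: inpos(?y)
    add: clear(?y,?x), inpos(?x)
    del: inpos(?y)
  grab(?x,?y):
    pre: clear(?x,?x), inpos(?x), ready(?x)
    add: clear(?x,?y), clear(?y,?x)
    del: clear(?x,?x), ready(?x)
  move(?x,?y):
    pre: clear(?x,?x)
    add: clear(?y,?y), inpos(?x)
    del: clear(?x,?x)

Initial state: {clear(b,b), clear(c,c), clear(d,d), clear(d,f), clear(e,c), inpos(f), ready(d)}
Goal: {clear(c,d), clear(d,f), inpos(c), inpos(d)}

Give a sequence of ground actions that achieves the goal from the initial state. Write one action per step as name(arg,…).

bind(c,e); bind(d,d); grab(c,d)

1. bind(c,e)  →  {clear(b,b), clear(c,c), clear(d,d), clear(d,f), clear(e,c), inpos(c), inpos(f), ready(c), ready(d)}
2. bind(d,d)  →  {clear(b,b), clear(c,c), clear(d,d), clear(d,f), clear(e,c), inpos(c), inpos(d), inpos(f), ready(c), ready(d)}
3. grab(c,d)  →  {clear(b,b), clear(c,d), clear(d,c), clear(d,d), clear(d,f), clear(e,c), inpos(c), inpos(d), inpos(f), ready(d)}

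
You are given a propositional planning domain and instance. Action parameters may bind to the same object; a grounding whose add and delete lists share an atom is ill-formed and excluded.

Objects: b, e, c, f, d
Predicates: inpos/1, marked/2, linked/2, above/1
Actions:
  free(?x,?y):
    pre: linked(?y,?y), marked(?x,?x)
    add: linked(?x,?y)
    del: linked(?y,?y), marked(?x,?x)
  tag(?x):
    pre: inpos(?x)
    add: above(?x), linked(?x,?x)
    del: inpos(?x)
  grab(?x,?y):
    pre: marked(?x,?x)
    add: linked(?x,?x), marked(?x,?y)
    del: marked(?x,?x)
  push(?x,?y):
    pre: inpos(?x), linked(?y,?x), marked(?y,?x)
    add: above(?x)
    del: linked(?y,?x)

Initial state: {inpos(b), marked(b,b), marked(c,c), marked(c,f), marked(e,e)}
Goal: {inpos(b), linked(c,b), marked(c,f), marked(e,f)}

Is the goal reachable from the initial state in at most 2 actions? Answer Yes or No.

1. grab(b,e)  →  {inpos(b), linked(b,b), marked(b,e), marked(c,c), marked(c,f), marked(e,e)}
2. free(c,b)  →  {inpos(b), linked(c,b), marked(b,e), marked(c,f), marked(e,e)}
3. grab(e,f)  →  {inpos(b), linked(c,b), linked(e,e), marked(b,e), marked(c,f), marked(e,f)}
optimal plan length = 3; 3 > 2

No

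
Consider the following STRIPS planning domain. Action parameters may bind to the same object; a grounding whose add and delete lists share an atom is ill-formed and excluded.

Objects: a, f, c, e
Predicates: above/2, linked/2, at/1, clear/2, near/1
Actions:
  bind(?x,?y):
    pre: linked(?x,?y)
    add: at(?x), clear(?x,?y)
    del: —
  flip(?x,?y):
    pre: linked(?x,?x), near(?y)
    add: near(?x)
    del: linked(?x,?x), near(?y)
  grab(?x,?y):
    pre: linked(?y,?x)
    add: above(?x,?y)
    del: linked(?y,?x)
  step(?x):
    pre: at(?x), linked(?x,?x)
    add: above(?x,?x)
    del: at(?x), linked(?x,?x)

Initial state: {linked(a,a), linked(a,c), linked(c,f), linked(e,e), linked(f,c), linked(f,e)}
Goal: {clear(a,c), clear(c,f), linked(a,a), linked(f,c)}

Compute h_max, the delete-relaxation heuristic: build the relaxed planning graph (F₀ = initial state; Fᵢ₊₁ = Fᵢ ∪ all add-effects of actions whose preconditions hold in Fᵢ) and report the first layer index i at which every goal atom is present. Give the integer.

1

F0 = init (6 atoms)
F1 = F0 ∪ {above(a,a), above(c,a), above(c,f), above(e,e), above(e,f), above(f,c), at(a), at(c), at(e), at(f), clear(a,a), clear(a,c), clear(c,f), clear(e,e), clear(f,c), clear(f,e)}  (22 atoms)
goal ⊆ F1  ⇒  h_max = 1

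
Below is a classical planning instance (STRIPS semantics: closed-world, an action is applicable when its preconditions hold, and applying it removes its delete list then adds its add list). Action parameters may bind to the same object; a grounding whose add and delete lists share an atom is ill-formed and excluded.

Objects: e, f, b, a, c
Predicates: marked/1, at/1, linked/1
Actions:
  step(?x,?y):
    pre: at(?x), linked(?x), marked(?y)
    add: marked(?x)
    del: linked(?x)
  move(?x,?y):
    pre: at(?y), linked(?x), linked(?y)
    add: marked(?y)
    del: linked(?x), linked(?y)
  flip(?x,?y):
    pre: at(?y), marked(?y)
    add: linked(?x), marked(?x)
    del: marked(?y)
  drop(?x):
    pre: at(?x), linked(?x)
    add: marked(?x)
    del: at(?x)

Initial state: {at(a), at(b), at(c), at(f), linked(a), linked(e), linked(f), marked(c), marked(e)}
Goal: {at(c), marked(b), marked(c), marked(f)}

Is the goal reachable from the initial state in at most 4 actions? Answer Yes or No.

1. step(f,e)  →  {at(a), at(b), at(c), at(f), linked(a), linked(e), marked(c), marked(e), marked(f)}
2. step(a,e)  →  {at(a), at(b), at(c), at(f), linked(e), marked(a), marked(c), marked(e), marked(f)}
3. flip(b,a)  →  {at(a), at(b), at(c), at(f), linked(b), linked(e), marked(b), marked(c), marked(e), marked(f)}
optimal plan length = 3; 3 ≤ 4

Yes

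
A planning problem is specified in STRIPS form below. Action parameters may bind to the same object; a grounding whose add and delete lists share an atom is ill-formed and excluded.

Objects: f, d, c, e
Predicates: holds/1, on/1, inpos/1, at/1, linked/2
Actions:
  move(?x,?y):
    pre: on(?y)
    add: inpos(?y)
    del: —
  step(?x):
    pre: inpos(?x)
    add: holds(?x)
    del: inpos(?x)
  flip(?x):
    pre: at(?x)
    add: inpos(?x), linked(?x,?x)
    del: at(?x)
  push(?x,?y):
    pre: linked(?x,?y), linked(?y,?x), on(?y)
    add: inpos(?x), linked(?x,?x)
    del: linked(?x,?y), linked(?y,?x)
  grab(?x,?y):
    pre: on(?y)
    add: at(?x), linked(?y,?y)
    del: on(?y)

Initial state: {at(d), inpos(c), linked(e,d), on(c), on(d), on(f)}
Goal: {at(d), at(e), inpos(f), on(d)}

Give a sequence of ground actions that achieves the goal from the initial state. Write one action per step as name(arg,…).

move(f,f); grab(e,f)

1. move(f,f)  →  {at(d), inpos(c), inpos(f), linked(e,d), on(c), on(d), on(f)}
2. grab(e,f)  →  {at(d), at(e), inpos(c), inpos(f), linked(e,d), linked(f,f), on(c), on(d)}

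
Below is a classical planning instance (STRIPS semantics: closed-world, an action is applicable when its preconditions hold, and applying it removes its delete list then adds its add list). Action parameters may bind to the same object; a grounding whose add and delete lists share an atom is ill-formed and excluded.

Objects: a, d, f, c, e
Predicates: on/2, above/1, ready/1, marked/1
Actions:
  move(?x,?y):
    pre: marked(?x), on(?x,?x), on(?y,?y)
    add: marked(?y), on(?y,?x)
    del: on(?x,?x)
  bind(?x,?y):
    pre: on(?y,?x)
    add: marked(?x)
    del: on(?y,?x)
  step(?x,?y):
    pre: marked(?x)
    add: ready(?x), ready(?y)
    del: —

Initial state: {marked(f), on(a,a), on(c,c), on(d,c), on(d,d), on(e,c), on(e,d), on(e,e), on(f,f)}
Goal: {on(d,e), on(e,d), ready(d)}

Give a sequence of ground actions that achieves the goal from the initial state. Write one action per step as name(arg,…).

1. move(f,e)  →  {marked(e), marked(f), on(a,a), on(c,c), on(d,c), on(d,d), on(e,c), on(e,d), on(e,e), on(e,f)}
2. move(e,d)  →  {marked(d), marked(e), marked(f), on(a,a), on(c,c), on(d,c), on(d,d), on(d,e), on(e,c), on(e,d), on(e,f)}
3. step(d,a)  →  {marked(d), marked(e), marked(f), on(a,a), on(c,c), on(d,c), on(d,d), on(d,e), on(e,c), on(e,d), on(e,f), ready(a), ready(d)}

move(f,e); move(e,d); step(d,a)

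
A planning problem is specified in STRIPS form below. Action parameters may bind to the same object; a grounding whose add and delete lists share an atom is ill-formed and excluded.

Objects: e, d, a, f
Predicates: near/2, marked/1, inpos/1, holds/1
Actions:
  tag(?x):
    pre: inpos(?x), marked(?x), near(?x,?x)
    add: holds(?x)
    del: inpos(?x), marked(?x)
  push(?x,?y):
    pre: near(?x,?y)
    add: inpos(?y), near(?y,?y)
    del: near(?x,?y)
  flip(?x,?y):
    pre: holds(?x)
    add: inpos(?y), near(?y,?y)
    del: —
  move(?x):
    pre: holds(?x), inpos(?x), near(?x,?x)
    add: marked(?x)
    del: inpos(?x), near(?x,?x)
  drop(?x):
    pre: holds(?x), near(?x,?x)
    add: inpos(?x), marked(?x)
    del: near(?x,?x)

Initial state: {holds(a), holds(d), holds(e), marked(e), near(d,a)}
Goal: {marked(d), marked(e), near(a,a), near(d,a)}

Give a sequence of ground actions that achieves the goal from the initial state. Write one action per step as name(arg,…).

flip(e,d); flip(e,a); move(d)

1. flip(e,d)  →  {holds(a), holds(d), holds(e), inpos(d), marked(e), near(d,a), near(d,d)}
2. flip(e,a)  →  {holds(a), holds(d), holds(e), inpos(a), inpos(d), marked(e), near(a,a), near(d,a), near(d,d)}
3. move(d)  →  {holds(a), holds(d), holds(e), inpos(a), marked(d), marked(e), near(a,a), near(d,a)}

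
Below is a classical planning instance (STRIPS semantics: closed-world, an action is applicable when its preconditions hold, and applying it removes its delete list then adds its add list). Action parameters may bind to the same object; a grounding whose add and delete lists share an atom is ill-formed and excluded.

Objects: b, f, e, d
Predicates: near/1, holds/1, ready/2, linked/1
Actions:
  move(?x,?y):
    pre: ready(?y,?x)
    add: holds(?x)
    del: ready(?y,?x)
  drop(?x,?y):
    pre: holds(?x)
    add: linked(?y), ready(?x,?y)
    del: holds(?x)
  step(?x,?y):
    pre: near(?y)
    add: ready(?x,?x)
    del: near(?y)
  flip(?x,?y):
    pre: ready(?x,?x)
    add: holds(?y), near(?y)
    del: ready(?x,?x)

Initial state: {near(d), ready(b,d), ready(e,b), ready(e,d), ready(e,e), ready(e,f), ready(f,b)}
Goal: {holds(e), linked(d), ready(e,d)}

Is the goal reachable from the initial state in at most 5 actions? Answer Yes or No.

Yes

1. move(b,f)  →  {holds(b), near(d), ready(b,d), ready(e,b), ready(e,d), ready(e,e), ready(e,f)}
2. move(e,e)  →  {holds(b), holds(e), near(d), ready(b,d), ready(e,b), ready(e,d), ready(e,f)}
3. drop(b,d)  →  {holds(e), linked(d), near(d), ready(b,d), ready(e,b), ready(e,d), ready(e,f)}
optimal plan length = 3; 3 ≤ 5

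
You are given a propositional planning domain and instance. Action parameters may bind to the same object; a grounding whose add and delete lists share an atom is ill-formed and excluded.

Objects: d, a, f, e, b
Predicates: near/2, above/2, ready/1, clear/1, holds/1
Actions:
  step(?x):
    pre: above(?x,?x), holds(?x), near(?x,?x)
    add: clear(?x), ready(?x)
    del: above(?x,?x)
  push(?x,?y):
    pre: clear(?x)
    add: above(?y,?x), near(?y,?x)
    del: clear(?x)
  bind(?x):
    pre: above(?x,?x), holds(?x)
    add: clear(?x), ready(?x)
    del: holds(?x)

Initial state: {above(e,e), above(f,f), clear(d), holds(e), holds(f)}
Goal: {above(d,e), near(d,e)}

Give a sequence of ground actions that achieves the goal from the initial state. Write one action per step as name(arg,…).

1. bind(e)  →  {above(e,e), above(f,f), clear(d), clear(e), holds(f), ready(e)}
2. push(e,d)  →  {above(d,e), above(e,e), above(f,f), clear(d), holds(f), near(d,e), ready(e)}

bind(e); push(e,d)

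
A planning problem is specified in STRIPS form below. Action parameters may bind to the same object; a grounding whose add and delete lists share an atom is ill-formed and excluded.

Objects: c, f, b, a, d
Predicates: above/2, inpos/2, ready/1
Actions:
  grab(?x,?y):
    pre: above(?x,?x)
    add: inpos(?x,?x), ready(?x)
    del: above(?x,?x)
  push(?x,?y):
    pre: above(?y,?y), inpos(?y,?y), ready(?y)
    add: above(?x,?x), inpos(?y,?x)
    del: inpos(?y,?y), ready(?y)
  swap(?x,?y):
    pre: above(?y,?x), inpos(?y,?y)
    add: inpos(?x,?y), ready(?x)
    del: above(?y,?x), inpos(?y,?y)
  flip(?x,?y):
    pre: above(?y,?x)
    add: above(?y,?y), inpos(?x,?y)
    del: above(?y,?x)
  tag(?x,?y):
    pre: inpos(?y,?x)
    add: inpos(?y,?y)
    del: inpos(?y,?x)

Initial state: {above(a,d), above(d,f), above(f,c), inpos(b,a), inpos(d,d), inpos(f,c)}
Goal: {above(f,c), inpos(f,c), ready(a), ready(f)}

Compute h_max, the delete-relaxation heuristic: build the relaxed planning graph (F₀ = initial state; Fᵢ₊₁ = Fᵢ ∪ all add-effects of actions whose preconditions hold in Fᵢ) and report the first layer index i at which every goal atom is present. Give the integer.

2

F0 = init (6 atoms)
F1 = F0 ∪ {above(a,a), above(d,d), above(f,f), inpos(b,b), inpos(c,f), inpos(d,a), inpos(f,d), inpos(f,f), ready(f)}  (15 atoms)
F2 = F1 ∪ {above(b,b), above(c,c), inpos(a,a), inpos(c,c), inpos(f,a), inpos(f,b), ready(a), ready(c), ready(d)}  (24 atoms)
goal ⊆ F2  ⇒  h_max = 2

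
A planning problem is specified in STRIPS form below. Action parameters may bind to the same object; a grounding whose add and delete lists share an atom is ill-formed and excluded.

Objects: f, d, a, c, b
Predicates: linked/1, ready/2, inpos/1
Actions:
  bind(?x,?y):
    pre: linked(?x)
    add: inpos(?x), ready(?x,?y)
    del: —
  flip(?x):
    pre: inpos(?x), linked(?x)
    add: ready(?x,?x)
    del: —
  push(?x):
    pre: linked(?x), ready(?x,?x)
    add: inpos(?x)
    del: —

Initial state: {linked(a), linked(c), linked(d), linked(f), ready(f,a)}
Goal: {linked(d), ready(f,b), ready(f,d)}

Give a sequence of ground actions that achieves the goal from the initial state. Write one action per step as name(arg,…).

1. bind(f,d)  →  {inpos(f), linked(a), linked(c), linked(d), linked(f), ready(f,a), ready(f,d)}
2. bind(f,b)  →  {inpos(f), linked(a), linked(c), linked(d), linked(f), ready(f,a), ready(f,b), ready(f,d)}

bind(f,d); bind(f,b)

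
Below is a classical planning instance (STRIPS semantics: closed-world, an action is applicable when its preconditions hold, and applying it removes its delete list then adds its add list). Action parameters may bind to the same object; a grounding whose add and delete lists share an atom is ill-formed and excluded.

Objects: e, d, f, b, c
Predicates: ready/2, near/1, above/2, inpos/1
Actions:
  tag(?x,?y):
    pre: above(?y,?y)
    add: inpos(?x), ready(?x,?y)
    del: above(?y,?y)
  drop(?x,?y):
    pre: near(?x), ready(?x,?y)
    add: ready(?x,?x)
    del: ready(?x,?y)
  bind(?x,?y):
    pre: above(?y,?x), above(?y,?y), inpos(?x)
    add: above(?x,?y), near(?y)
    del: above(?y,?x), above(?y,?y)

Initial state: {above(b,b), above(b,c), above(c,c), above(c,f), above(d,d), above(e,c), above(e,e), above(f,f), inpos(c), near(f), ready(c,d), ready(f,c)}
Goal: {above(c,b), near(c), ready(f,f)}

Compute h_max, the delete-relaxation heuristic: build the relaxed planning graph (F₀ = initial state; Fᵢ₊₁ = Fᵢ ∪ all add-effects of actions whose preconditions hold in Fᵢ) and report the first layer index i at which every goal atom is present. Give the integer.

2

F0 = init (12 atoms)
F1 = F0 ∪ {above(c,b), above(c,e), inpos(b), inpos(d), inpos(e), inpos(f), near(b), near(e), ready(b,b), ready(b,c), ready(b,d), ready(b,e), ready(b,f), ready(c,b), ready(c,c), ready(c,e), ready(c,f), ready(d,b), ready(d,c), ready(d,d), ready(d,e), ready(d,f), ready(e,b), ready(e,c), ready(e,d), ready(e,e), ready(e,f), ready(f,b), ready(f,d), ready(f,e), ready(f,f)}  (43 atoms)
F2 = F1 ∪ {above(f,c), near(c)}  (45 atoms)
goal ⊆ F2  ⇒  h_max = 2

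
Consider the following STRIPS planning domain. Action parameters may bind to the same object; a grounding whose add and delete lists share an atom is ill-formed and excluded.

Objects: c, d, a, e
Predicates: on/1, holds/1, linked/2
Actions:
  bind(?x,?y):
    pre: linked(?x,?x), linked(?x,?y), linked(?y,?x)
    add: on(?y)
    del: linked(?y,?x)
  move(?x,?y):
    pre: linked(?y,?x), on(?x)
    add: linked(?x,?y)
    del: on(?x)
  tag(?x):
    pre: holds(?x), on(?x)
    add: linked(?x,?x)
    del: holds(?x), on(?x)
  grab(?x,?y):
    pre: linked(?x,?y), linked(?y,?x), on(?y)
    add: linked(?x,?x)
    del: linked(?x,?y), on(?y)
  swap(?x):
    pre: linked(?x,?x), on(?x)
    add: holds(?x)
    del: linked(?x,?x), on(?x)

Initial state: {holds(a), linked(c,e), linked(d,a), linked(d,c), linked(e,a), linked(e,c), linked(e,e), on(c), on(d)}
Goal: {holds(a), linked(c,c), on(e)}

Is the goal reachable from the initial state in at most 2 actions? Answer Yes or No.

1. bind(e,e)  →  {holds(a), linked(c,e), linked(d,a), linked(d,c), linked(e,a), linked(e,c), on(c), on(d), on(e)}
2. move(c,d)  →  {holds(a), linked(c,d), linked(c,e), linked(d,a), linked(d,c), linked(e,a), linked(e,c), on(d), on(e)}
3. grab(c,d)  →  {holds(a), linked(c,c), linked(c,e), linked(d,a), linked(d,c), linked(e,a), linked(e,c), on(e)}
optimal plan length = 3; 3 > 2

No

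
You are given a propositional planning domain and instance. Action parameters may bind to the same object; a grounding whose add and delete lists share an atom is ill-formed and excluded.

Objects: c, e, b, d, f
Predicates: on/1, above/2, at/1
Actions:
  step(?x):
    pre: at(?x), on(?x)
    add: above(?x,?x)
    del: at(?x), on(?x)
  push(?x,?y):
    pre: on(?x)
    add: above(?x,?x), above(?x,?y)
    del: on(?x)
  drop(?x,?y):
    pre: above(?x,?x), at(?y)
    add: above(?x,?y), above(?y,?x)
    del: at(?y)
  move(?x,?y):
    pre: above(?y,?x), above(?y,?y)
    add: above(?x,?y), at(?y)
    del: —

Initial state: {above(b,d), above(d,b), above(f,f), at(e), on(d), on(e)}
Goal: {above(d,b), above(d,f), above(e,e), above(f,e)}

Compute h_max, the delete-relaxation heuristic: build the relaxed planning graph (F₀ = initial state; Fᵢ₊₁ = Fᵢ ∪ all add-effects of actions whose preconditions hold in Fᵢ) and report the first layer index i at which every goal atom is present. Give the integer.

F0 = init (6 atoms)
F1 = F0 ∪ {above(d,c), above(d,d), above(d,e), above(d,f), above(e,b), above(e,c), above(e,d), above(e,e), above(e,f), above(f,e), at(f)}  (17 atoms)
goal ⊆ F1  ⇒  h_max = 1

1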